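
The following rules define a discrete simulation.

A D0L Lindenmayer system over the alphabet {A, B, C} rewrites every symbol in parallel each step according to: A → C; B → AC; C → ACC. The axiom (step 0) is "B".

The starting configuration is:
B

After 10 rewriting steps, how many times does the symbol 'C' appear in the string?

step 0: B
step 1: AC
step 2: CACC
step 3: ACCCACCACC
step 4: CACCACCACCCACCACCCACCACC
step 5: ACCCACCACCCACCACCCACCACCACCCACCACCCACCACCACCCACCACCCACCACC
step 6: CACCACCACCCACCACCCACCACCACCCACCACCCACCACCACCCACCACCCACCACC…ACCCACCACCCACCACCCACCACCACCCACCACCCACCACCACCCACCACCCACCACC  (len 140)
step 7: ACCCACCACCCACCACCCACCACCACCCACCACCCACCACCACCCACCACCCACCACC…ACCCACCACCCACCACCCACCACCACCCACCACCCACCACCACCCACCACCCACCACC  (len 338)
step 8: CACCACCACCCACCACCCACCACCACCCACCACCCACCACCACCCACCACCCACCACC…ACCCACCACCCACCACCCACCACCACCCACCACCCACCACCACCCACCACCCACCACC  (len 816)
step 9: ACCCACCACCCACCACCCACCACCACCCACCACCCACCACCACCCACCACCCACCACC…ACCCACCACCCACCACCCACCACCACCCACCACCCACCACCACCCACCACCCACCACC  (len 1970)
step 10: CACCACCACCCACCACCCACCACCACCCACCACCCACCACCACCCACCACCCACCACC…ACCCACCACCCACCACCCACCACCACCCACCACCCACCACCACCCACCACCCACCACC  (len 4756)

3363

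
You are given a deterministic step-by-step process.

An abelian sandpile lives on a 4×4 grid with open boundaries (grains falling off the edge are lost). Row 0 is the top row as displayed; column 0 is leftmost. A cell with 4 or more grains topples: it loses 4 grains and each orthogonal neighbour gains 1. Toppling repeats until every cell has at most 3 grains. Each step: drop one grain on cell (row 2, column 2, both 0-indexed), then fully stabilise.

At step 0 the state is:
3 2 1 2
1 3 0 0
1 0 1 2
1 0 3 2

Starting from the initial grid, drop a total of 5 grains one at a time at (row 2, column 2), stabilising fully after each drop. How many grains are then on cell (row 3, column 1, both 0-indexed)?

1

t=0: 3 2 1 2
1 3 0 0
1 0 1 2
1 0 3 2
t=1: 3 2 1 2
1 3 0 0
1 0 2 2
1 0 3 2
t=2: 3 2 1 2
1 3 0 0
1 0 3 2
1 0 3 2
t=3: 3 2 1 2
1 3 1 0
1 1 1 3
1 1 0 3
t=4: 3 2 1 2
1 3 1 0
1 1 2 3
1 1 0 3
t=5: 3 2 1 2
1 3 1 0
1 1 3 3
1 1 0 3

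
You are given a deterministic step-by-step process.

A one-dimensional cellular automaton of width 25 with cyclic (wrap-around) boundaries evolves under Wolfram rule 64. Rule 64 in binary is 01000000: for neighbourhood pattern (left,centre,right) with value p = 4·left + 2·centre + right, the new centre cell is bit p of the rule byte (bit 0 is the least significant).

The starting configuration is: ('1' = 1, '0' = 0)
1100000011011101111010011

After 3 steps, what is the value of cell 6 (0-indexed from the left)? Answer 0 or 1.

0

0) 1100000011011101111010011
1) 0100000001000100001000000
2) 0000000000000000000000000
3) 0000000000000000000000000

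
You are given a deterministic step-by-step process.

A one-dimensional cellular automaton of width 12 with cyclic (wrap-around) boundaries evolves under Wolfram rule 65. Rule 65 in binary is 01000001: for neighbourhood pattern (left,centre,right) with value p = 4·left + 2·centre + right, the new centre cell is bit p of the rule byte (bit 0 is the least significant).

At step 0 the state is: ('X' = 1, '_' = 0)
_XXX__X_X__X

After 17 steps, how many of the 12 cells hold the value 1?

4

k=0  _XXX__X_X__X
k=1  ___X________
k=2  XX___XXXXXXX
k=3  _X_X________
k=4  _____XXXXXXX
k=5  _XXX_______X
k=6  ___X_XXXXX__
k=7  XX_______X_X
k=8  _X_XXXXX____
k=9  _______X_XXX
k=10  _XXXXX_____X
k=11  _____X_XXX__
k=12  XXXX_____X_X
k=13  ___X_XXX____
k=14  XX_____X_XXX
k=15  _X_XXX______
k=16  _____X_XXXXX
k=17  _XXX_______X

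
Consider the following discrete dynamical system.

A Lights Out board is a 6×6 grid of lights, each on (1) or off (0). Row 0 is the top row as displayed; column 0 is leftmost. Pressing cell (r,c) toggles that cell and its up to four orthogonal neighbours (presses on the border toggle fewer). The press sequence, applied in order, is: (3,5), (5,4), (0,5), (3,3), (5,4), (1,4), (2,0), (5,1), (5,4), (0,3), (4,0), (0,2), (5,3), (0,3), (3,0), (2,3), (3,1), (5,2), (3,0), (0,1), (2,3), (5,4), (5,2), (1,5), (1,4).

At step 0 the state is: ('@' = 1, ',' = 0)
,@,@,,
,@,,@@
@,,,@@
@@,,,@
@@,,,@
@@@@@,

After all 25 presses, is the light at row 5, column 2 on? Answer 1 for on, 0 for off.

1

0) ,@,@,,
,@,,@@
@,,,@@
@@,,,@
@@,,,@
@@@@@,
1) ,@,@,,
,@,,@@
@,,,@,
@@,,@,
@@,,,,
@@@@@,
2) ,@,@,,
,@,,@@
@,,,@,
@@,,@,
@@,,@,
@@@,,@
3) ,@,@@@
,@,,@,
@,,,@,
@@,,@,
@@,,@,
@@@,,@
4) ,@,@@@
,@,,@,
@,,@@,
@@@@,,
@@,@@,
@@@,,@
5) ,@,@@@
,@,,@,
@,,@@,
@@@@,,
@@,@,,
@@@@@,
6) ,@,@,@
,@,@,@
@,,@,,
@@@@,,
@@,@,,
@@@@@,
7) ,@,@,@
@@,@,@
,@,@,,
,@@@,,
@@,@,,
@@@@@,
8) ,@,@,@
@@,@,@
,@,@,,
,@@@,,
@,,@,,
,,,@@,
9) ,@,@,@
@@,@,@
,@,@,,
,@@@,,
@,,@@,
,,,,,@
10) ,@@,@@
@@,,,@
,@,@,,
,@@@,,
@,,@@,
,,,,,@
11) ,@@,@@
@@,,,@
,@,@,,
@@@@,,
,@,@@,
@,,,,@
12) ,,,@@@
@@@,,@
,@,@,,
@@@@,,
,@,@@,
@,,,,@
13) ,,,@@@
@@@,,@
,@,@,,
@@@@,,
,@,,@,
@,@@@@
14) ,,@,,@
@@@@,@
,@,@,,
@@@@,,
,@,,@,
@,@@@@
15) ,,@,,@
@@@@,@
@@,@,,
,,@@,,
@@,,@,
@,@@@@
16) ,,@,,@
@@@,,@
@@@,@,
,,@,,,
@@,,@,
@,@@@@
17) ,,@,,@
@@@,,@
@,@,@,
@@,,,,
@,,,@,
@,@@@@
18) ,,@,,@
@@@,,@
@,@,@,
@@,,,,
@,@,@,
@@,,@@
19) ,,@,,@
@@@,,@
,,@,@,
,,,,,,
,,@,@,
@@,,@@
20) @@,,,@
@,@,,@
,,@,@,
,,,,,,
,,@,@,
@@,,@@
21) @@,,,@
@,@@,@
,,,@,,
,,,@,,
,,@,@,
@@,,@@
22) @@,,,@
@,@@,@
,,,@,,
,,,@,,
,,@,,,
@@,@,,
23) @@,,,@
@,@@,@
,,,@,,
,,,@,,
,,,,,,
@,@,,,
24) @@,,,,
@,@@@,
,,,@,@
,,,@,,
,,,,,,
@,@,,,
25) @@,,@,
@,@,,@
,,,@@@
,,,@,,
,,,,,,
@,@,,,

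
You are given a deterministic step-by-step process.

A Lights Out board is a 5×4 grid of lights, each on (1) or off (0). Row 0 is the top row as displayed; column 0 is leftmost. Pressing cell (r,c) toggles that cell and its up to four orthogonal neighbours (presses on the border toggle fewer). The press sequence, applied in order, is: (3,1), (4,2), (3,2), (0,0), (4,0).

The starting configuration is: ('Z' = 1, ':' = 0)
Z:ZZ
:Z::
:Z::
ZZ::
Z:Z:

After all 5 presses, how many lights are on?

13

k=0  Z:ZZ
:Z::
:Z::
ZZ::
Z:Z:
k=1  Z:ZZ
:Z::
::::
::Z:
ZZZ:
k=2  Z:ZZ
:Z::
::::
::::
Z::Z
k=3  Z:ZZ
:Z::
::Z:
:ZZZ
Z:ZZ
k=4  :ZZZ
ZZ::
::Z:
:ZZZ
Z:ZZ
k=5  :ZZZ
ZZ::
::Z:
ZZZZ
:ZZZ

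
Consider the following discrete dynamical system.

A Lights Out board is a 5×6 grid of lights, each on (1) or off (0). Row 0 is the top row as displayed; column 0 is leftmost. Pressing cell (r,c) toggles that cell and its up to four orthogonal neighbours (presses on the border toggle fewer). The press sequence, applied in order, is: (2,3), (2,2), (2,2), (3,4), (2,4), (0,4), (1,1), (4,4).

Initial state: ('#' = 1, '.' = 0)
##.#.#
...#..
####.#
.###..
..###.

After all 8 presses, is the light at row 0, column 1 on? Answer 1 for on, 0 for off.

0) ##.#.#
...#..
####.#
.###..
..###.
1) ##.#.#
......
##..##
.##...
..###.
2) ##.#.#
..#...
#.####
.#....
..###.
3) ##.#.#
......
##..##
.##...
..###.
4) ##.#.#
......
##...#
.#####
..##..
5) ##.#.#
....#.
##.##.
.###.#
..##..
6) ##..#.
......
##.##.
.###.#
..##..
7) #...#.
###...
#..##.
.###.#
..##..
8) #...#.
###...
#..##.
.#####
..#.##

0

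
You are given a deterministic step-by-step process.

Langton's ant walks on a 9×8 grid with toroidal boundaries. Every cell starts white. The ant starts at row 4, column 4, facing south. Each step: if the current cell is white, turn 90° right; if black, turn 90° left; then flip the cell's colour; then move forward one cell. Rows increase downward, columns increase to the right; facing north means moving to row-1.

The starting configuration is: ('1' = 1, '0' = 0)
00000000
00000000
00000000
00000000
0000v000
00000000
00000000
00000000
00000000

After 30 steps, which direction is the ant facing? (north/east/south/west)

south

gen 0: 00000000
00000000
00000000
00000000
0000v000
00000000
00000000
00000000
00000000
gen 1: 00000000
00000000
00000000
00000000
000<1000
00000000
00000000
00000000
00000000
gen 2: 00000000
00000000
00000000
000^0000
00011000
00000000
00000000
00000000
00000000
gen 3: 00000000
00000000
00000000
0001>000
00011000
00000000
00000000
00000000
00000000
gen 4: 00000000
00000000
00000000
00011000
0001v000
00000000
00000000
00000000
00000000
gen 5: 00000000
00000000
00000000
00011000
00010>00
00000000
00000000
00000000
00000000
gen 6: 00000000
00000000
00000000
00011000
00010100
00000v00
00000000
00000000
00000000
gen 7: 00000000
00000000
00000000
00011000
00010100
0000<100
00000000
00000000
00000000
gen 8: 00000000
00000000
00000000
00011000
0001^100
00001100
00000000
00000000
00000000
gen 9: 00000000
00000000
00000000
00011000
00011>00
00001100
00000000
00000000
00000000
gen 10: 00000000
00000000
00000000
00011^00
00011000
00001100
00000000
00000000
00000000
gen 11: 00000000
00000000
00000000
000111>0
00011000
00001100
00000000
00000000
00000000
gen 12: 00000000
00000000
00000000
00011110
000110v0
00001100
00000000
00000000
00000000
gen 13: 00000000
00000000
00000000
00011110
00011<10
00001100
00000000
00000000
00000000
gen 14: 00000000
00000000
00000000
00011^10
00011110
00001100
00000000
00000000
00000000
gen 15: 00000000
00000000
00000000
0001<010
00011110
00001100
00000000
00000000
00000000
gen 16: 00000000
00000000
00000000
00010010
0001v110
00001100
00000000
00000000
00000000
gen 17: 00000000
00000000
00000000
00010010
00010>10
00001100
00000000
00000000
00000000
gen 18: 00000000
00000000
00000000
00010^10
00010010
00001100
00000000
00000000
00000000
gen 19: 00000000
00000000
00000000
000101>0
00010010
00001100
00000000
00000000
00000000
gen 20: 00000000
00000000
000000^0
00010100
00010010
00001100
00000000
00000000
00000000
gen 21: 00000000
00000000
0000001>
00010100
00010010
00001100
00000000
00000000
00000000
gen 22: 00000000
00000000
00000011
0001010v
00010010
00001100
00000000
00000000
00000000
gen 23: 00000000
00000000
00000011
000101<1
00010010
00001100
00000000
00000000
00000000
gen 24: 00000000
00000000
000000^1
00010111
00010010
00001100
00000000
00000000
00000000
gen 25: 00000000
00000000
00000<01
00010111
00010010
00001100
00000000
00000000
00000000
gen 26: 00000000
00000^00
00000101
00010111
00010010
00001100
00000000
00000000
00000000
gen 27: 00000000
000001>0
00000101
00010111
00010010
00001100
00000000
00000000
00000000
gen 28: 00000000
00000110
000001v1
00010111
00010010
00001100
00000000
00000000
00000000
gen 29: 00000000
00000110
00000<11
00010111
00010010
00001100
00000000
00000000
00000000
gen 30: 00000000
00000110
00000011
00010v11
00010010
00001100
00000000
00000000
00000000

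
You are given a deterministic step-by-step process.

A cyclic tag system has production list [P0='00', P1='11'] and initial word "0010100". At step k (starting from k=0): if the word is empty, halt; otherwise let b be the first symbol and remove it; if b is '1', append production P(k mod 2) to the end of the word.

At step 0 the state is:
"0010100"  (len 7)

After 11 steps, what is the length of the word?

gen 0: "0010100"  (len 7)
gen 1: "010100"  (len 6)
gen 2: "10100"  (len 5)
gen 3: "010000"  (len 6)
gen 4: "10000"  (len 5)
gen 5: "000000"  (len 6)
gen 6: "00000"  (len 5)
gen 7: "0000"  (len 4)
gen 8: "000"  (len 3)
gen 9: "00"  (len 2)
gen 10: "0"  (len 1)
gen 11: (halted — word empty)

0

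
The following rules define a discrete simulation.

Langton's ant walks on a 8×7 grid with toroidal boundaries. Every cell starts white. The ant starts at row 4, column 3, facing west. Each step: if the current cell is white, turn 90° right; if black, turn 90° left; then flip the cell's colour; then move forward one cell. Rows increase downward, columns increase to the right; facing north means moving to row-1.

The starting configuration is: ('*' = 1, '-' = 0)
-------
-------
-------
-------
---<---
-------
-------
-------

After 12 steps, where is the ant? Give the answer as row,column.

k=0  -------
-------
-------
-------
---<---
-------
-------
-------
k=1  -------
-------
-------
---^---
---*---
-------
-------
-------
k=2  -------
-------
-------
---*>--
---*---
-------
-------
-------
k=3  -------
-------
-------
---**--
---*v--
-------
-------
-------
k=4  -------
-------
-------
---**--
---<*--
-------
-------
-------
k=5  -------
-------
-------
---**--
----*--
---v---
-------
-------
k=6  -------
-------
-------
---**--
----*--
--<*---
-------
-------
k=7  -------
-------
-------
---**--
--^-*--
--**---
-------
-------
k=8  -------
-------
-------
---**--
--*>*--
--**---
-------
-------
k=9  -------
-------
-------
---**--
--***--
--*v---
-------
-------
k=10  -------
-------
-------
---**--
--***--
--*->--
-------
-------
k=11  -------
-------
-------
---**--
--***--
--*-*--
----v--
-------
k=12  -------
-------
-------
---**--
--***--
--*-*--
---<*--
-------

6,3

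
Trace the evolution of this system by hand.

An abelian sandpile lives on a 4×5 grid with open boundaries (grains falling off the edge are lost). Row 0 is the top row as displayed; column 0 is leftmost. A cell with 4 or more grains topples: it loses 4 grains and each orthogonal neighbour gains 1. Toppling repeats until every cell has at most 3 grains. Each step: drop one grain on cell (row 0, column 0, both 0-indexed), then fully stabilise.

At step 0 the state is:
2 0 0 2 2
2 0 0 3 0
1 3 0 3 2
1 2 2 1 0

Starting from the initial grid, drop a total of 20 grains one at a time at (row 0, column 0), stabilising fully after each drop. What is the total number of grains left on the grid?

31

t=0: 2 0 0 2 2
2 0 0 3 0
1 3 0 3 2
1 2 2 1 0
t=1: 3 0 0 2 2
2 0 0 3 0
1 3 0 3 2
1 2 2 1 0
t=2: 0 1 0 2 2
3 0 0 3 0
1 3 0 3 2
1 2 2 1 0
t=3: 1 1 0 2 2
3 0 0 3 0
1 3 0 3 2
1 2 2 1 0
t=4: 2 1 0 2 2
3 0 0 3 0
1 3 0 3 2
1 2 2 1 0
t=5: 3 1 0 2 2
3 0 0 3 0
1 3 0 3 2
1 2 2 1 0
t=6: 1 2 0 2 2
0 1 0 3 0
2 3 0 3 2
1 2 2 1 0
t=7: 2 2 0 2 2
0 1 0 3 0
2 3 0 3 2
1 2 2 1 0
t=8: 3 2 0 2 2
0 1 0 3 0
2 3 0 3 2
1 2 2 1 0
t=9: 0 3 0 2 2
1 1 0 3 0
2 3 0 3 2
1 2 2 1 0
t=10: 1 3 0 2 2
1 1 0 3 0
2 3 0 3 2
1 2 2 1 0
t=11: 2 3 0 2 2
1 1 0 3 0
2 3 0 3 2
1 2 2 1 0
t=12: 3 3 0 2 2
1 1 0 3 0
2 3 0 3 2
1 2 2 1 0
t=13: 1 0 1 2 2
2 2 0 3 0
2 3 0 3 2
1 2 2 1 0
t=14: 2 0 1 2 2
2 2 0 3 0
2 3 0 3 2
1 2 2 1 0
t=15: 3 0 1 2 2
2 2 0 3 0
2 3 0 3 2
1 2 2 1 0
t=16: 0 1 1 2 2
3 2 0 3 0
2 3 0 3 2
1 2 2 1 0
t=17: 1 1 1 2 2
3 2 0 3 0
2 3 0 3 2
1 2 2 1 0
t=18: 2 1 1 2 2
3 2 0 3 0
2 3 0 3 2
1 2 2 1 0
t=19: 3 1 1 2 2
3 2 0 3 0
2 3 0 3 2
1 2 2 1 0
t=20: 1 2 1 2 2
0 3 0 3 0
3 3 0 3 2
1 2 2 1 0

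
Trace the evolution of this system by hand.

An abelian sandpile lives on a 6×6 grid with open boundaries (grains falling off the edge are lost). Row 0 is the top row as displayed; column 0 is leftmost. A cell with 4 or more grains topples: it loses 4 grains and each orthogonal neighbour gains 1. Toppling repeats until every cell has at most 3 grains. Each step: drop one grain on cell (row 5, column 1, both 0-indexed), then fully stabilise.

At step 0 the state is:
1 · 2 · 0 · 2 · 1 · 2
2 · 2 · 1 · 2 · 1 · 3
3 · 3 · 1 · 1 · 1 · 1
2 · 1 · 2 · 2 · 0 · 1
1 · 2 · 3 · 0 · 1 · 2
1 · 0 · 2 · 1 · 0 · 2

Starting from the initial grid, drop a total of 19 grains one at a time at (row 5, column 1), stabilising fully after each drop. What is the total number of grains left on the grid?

k=0  1 · 2 · 0 · 2 · 1 · 2
2 · 2 · 1 · 2 · 1 · 3
3 · 3 · 1 · 1 · 1 · 1
2 · 1 · 2 · 2 · 0 · 1
1 · 2 · 3 · 0 · 1 · 2
1 · 0 · 2 · 1 · 0 · 2
k=1  1 · 2 · 0 · 2 · 1 · 2
2 · 2 · 1 · 2 · 1 · 3
3 · 3 · 1 · 1 · 1 · 1
2 · 1 · 2 · 2 · 0 · 1
1 · 2 · 3 · 0 · 1 · 2
1 · 1 · 2 · 1 · 0 · 2
k=2  1 · 2 · 0 · 2 · 1 · 2
2 · 2 · 1 · 2 · 1 · 3
3 · 3 · 1 · 1 · 1 · 1
2 · 1 · 2 · 2 · 0 · 1
1 · 2 · 3 · 0 · 1 · 2
1 · 2 · 2 · 1 · 0 · 2
k=3  1 · 2 · 0 · 2 · 1 · 2
2 · 2 · 1 · 2 · 1 · 3
3 · 3 · 1 · 1 · 1 · 1
2 · 1 · 2 · 2 · 0 · 1
1 · 2 · 3 · 0 · 1 · 2
1 · 3 · 2 · 1 · 0 · 2
k=4  1 · 2 · 0 · 2 · 1 · 2
2 · 2 · 1 · 2 · 1 · 3
3 · 3 · 1 · 1 · 1 · 1
2 · 1 · 2 · 2 · 0 · 1
1 · 3 · 3 · 0 · 1 · 2
2 · 0 · 3 · 1 · 0 · 2
k=5  1 · 2 · 0 · 2 · 1 · 2
2 · 2 · 1 · 2 · 1 · 3
3 · 3 · 1 · 1 · 1 · 1
2 · 1 · 2 · 2 · 0 · 1
1 · 3 · 3 · 0 · 1 · 2
2 · 1 · 3 · 1 · 0 · 2
k=6  1 · 2 · 0 · 2 · 1 · 2
2 · 2 · 1 · 2 · 1 · 3
3 · 3 · 1 · 1 · 1 · 1
2 · 1 · 2 · 2 · 0 · 1
1 · 3 · 3 · 0 · 1 · 2
2 · 2 · 3 · 1 · 0 · 2
k=7  1 · 2 · 0 · 2 · 1 · 2
2 · 2 · 1 · 2 · 1 · 3
3 · 3 · 1 · 1 · 1 · 1
2 · 1 · 2 · 2 · 0 · 1
1 · 3 · 3 · 0 · 1 · 2
2 · 3 · 3 · 1 · 0 · 2
k=8  1 · 2 · 0 · 2 · 1 · 2
2 · 2 · 1 · 2 · 1 · 3
3 · 3 · 1 · 1 · 1 · 1
2 · 2 · 3 · 2 · 0 · 1
2 · 1 · 1 · 1 · 1 · 2
3 · 2 · 1 · 2 · 0 · 2
k=9  1 · 2 · 0 · 2 · 1 · 2
2 · 2 · 1 · 2 · 1 · 3
3 · 3 · 1 · 1 · 1 · 1
2 · 2 · 3 · 2 · 0 · 1
2 · 1 · 1 · 1 · 1 · 2
3 · 3 · 1 · 2 · 0 · 2
k=10  1 · 2 · 0 · 2 · 1 · 2
2 · 2 · 1 · 2 · 1 · 3
3 · 3 · 1 · 1 · 1 · 1
2 · 2 · 3 · 2 · 0 · 1
3 · 2 · 1 · 1 · 1 · 2
0 · 1 · 2 · 2 · 0 · 2
k=11  1 · 2 · 0 · 2 · 1 · 2
2 · 2 · 1 · 2 · 1 · 3
3 · 3 · 1 · 1 · 1 · 1
2 · 2 · 3 · 2 · 0 · 1
3 · 2 · 1 · 1 · 1 · 2
0 · 2 · 2 · 2 · 0 · 2
k=12  1 · 2 · 0 · 2 · 1 · 2
2 · 2 · 1 · 2 · 1 · 3
3 · 3 · 1 · 1 · 1 · 1
2 · 2 · 3 · 2 · 0 · 1
3 · 2 · 1 · 1 · 1 · 2
0 · 3 · 2 · 2 · 0 · 2
k=13  1 · 2 · 0 · 2 · 1 · 2
2 · 2 · 1 · 2 · 1 · 3
3 · 3 · 1 · 1 · 1 · 1
2 · 2 · 3 · 2 · 0 · 1
3 · 3 · 1 · 1 · 1 · 2
1 · 0 · 3 · 2 · 0 · 2
k=14  1 · 2 · 0 · 2 · 1 · 2
2 · 2 · 1 · 2 · 1 · 3
3 · 3 · 1 · 1 · 1 · 1
2 · 2 · 3 · 2 · 0 · 1
3 · 3 · 1 · 1 · 1 · 2
1 · 1 · 3 · 2 · 0 · 2
k=15  1 · 2 · 0 · 2 · 1 · 2
2 · 2 · 1 · 2 · 1 · 3
3 · 3 · 1 · 1 · 1 · 1
2 · 2 · 3 · 2 · 0 · 1
3 · 3 · 1 · 1 · 1 · 2
1 · 2 · 3 · 2 · 0 · 2
k=16  1 · 2 · 0 · 2 · 1 · 2
2 · 2 · 1 · 2 · 1 · 3
3 · 3 · 1 · 1 · 1 · 1
2 · 2 · 3 · 2 · 0 · 1
3 · 3 · 1 · 1 · 1 · 2
1 · 3 · 3 · 2 · 0 · 2
k=17  1 · 2 · 0 · 2 · 1 · 2
2 · 2 · 1 · 2 · 1 · 3
3 · 3 · 1 · 1 · 1 · 1
3 · 3 · 3 · 2 · 0 · 1
0 · 1 · 3 · 1 · 1 · 2
3 · 2 · 0 · 3 · 0 · 2
k=18  1 · 2 · 0 · 2 · 1 · 2
2 · 2 · 1 · 2 · 1 · 3
3 · 3 · 1 · 1 · 1 · 1
3 · 3 · 3 · 2 · 0 · 1
0 · 1 · 3 · 1 · 1 · 2
3 · 3 · 0 · 3 · 0 · 2
k=19  1 · 2 · 0 · 2 · 1 · 2
2 · 2 · 1 · 2 · 1 · 3
3 · 3 · 1 · 1 · 1 · 1
3 · 3 · 3 · 2 · 0 · 1
1 · 2 · 3 · 1 · 1 · 2
0 · 1 · 1 · 3 · 0 · 2

58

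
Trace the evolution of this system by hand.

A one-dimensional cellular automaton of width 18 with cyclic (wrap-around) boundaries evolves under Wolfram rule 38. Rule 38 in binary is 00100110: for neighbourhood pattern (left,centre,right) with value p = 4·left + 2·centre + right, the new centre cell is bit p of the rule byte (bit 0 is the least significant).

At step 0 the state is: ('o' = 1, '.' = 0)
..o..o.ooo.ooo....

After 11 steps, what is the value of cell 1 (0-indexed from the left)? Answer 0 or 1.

[0] ..o..o.ooo.ooo....
[1] .oo.ooo...o.......
[2] o..o.....oo.......
[3] o.oo....o........o
[4] .o.....oo.......o.
[5] oo....o........oo.
[6] .....oo.......o..o
[7] ....o........oo.oo
[8] ...oo.......o..o..
[9] ..o........oo.oo..
[10] .oo.......o..o....
[11] o........oo.oo....

0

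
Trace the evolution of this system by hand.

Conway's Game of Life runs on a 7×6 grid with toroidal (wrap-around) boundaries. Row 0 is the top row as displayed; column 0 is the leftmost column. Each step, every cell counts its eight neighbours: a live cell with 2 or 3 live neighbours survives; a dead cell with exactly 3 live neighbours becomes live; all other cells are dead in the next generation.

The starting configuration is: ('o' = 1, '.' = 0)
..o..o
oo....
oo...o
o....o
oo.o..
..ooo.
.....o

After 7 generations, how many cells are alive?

8

0) ..o..o
oo....
oo...o
o....o
oo.o..
..ooo.
.....o
1) .o...o
..o...
......
..o.o.
oo.o..
oooooo
..o..o
2) ooo...
......
...o..
.ooo..
......
......
......
3) .o....
.oo...
...o..
..oo..
..o...
......
.o....
4) oo....
.oo...
.o.o..
..oo..
..oo..
......
......
5) ooo...
......
.o.o..
.o..o.
..oo..
......
......
6) .o....
o.....
..o...
.o..o.
..oo..
......
.o....
7) oo....
.o....
.o....
.o....
..oo..
..o...
......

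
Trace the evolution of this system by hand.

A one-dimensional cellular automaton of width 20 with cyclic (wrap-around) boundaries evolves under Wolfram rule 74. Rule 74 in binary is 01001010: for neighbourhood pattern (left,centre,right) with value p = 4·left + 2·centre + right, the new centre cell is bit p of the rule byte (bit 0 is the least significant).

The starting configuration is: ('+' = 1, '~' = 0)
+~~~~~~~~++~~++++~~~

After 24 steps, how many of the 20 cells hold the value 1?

6

k=0  +~~~~~~~~++~~++++~~~
k=1  ~~~~~~~~+++~++~~+~~+
k=2  ~~~~~~~++~+~++~+~~+~
k=3  ~~~~~~+++~~~++~~~+~~
k=4  ~~~~~++~+~~+++~~+~~~
k=5  ~~~~+++~~~++~+~+~~~~
k=6  ~~~++~+~~+++~~~~~~~~
k=7  ~~+++~~~++~+~~~~~~~~
k=8  ~++~+~~+++~~~~~~~~~~
k=9  +++~~~++~+~~~~~~~~~~
k=10  +~+~~+++~~~~~~~~~~~+
k=11  +~~~++~+~~~~~~~~~~++
k=12  +~~+++~~~~~~~~~~~++~
k=13  ~~++~+~~~~~~~~~~+++~
k=14  ~+++~~~~~~~~~~~++~+~
k=15  ++~+~~~~~~~~~~+++~~~
k=16  ++~~~~~~~~~~~++~+~~+
k=17  ~+~~~~~~~~~~+++~~~++
k=18  ~~~~~~~~~~~++~+~~+++
k=19  ~~~~~~~~~~+++~~~++~+
k=20  ~~~~~~~~~++~+~~+++~~
k=21  ~~~~~~~~+++~~~++~+~~
k=22  ~~~~~~~++~+~~+++~~~~
k=23  ~~~~~~+++~~~++~+~~~~
k=24  ~~~~~++~+~~+++~~~~~~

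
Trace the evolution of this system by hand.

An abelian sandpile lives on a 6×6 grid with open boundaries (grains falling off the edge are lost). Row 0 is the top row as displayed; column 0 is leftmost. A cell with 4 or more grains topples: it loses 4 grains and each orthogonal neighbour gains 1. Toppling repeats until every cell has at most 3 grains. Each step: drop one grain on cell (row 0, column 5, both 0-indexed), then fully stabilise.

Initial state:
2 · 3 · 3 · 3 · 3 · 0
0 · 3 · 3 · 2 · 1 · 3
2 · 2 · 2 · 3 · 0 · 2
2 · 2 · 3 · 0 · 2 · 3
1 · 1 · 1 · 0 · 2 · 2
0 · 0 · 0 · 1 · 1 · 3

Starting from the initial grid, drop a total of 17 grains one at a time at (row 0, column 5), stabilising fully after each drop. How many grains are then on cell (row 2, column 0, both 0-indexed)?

3

k=0  2 · 3 · 3 · 3 · 3 · 0
0 · 3 · 3 · 2 · 1 · 3
2 · 2 · 2 · 3 · 0 · 2
2 · 2 · 3 · 0 · 2 · 3
1 · 1 · 1 · 0 · 2 · 2
0 · 0 · 0 · 1 · 1 · 3
k=1  2 · 3 · 3 · 3 · 3 · 1
0 · 3 · 3 · 2 · 1 · 3
2 · 2 · 2 · 3 · 0 · 2
2 · 2 · 3 · 0 · 2 · 3
1 · 1 · 1 · 0 · 2 · 2
0 · 0 · 0 · 1 · 1 · 3
k=2  2 · 3 · 3 · 3 · 3 · 2
0 · 3 · 3 · 2 · 1 · 3
2 · 2 · 2 · 3 · 0 · 2
2 · 2 · 3 · 0 · 2 · 3
1 · 1 · 1 · 0 · 2 · 2
0 · 0 · 0 · 1 · 1 · 3
k=3  2 · 3 · 3 · 3 · 3 · 3
0 · 3 · 3 · 2 · 1 · 3
2 · 2 · 2 · 3 · 0 · 2
2 · 2 · 3 · 0 · 2 · 3
1 · 1 · 1 · 0 · 2 · 2
0 · 0 · 0 · 1 · 1 · 3
k=4  3 · 1 · 2 · 2 · 2 · 2
1 · 2 · 3 · 2 · 0 · 1
3 · 1 · 2 · 1 · 2 · 3
3 · 0 · 1 · 2 · 2 · 3
1 · 2 · 2 · 0 · 2 · 2
0 · 0 · 0 · 1 · 1 · 3
k=5  3 · 1 · 2 · 2 · 2 · 3
1 · 2 · 3 · 2 · 0 · 1
3 · 1 · 2 · 1 · 2 · 3
3 · 0 · 1 · 2 · 2 · 3
1 · 2 · 2 · 0 · 2 · 2
0 · 0 · 0 · 1 · 1 · 3
k=6  3 · 1 · 2 · 2 · 3 · 0
1 · 2 · 3 · 2 · 0 · 2
3 · 1 · 2 · 1 · 2 · 3
3 · 0 · 1 · 2 · 2 · 3
1 · 2 · 2 · 0 · 2 · 2
0 · 0 · 0 · 1 · 1 · 3
k=7  3 · 1 · 2 · 2 · 3 · 1
1 · 2 · 3 · 2 · 0 · 2
3 · 1 · 2 · 1 · 2 · 3
3 · 0 · 1 · 2 · 2 · 3
1 · 2 · 2 · 0 · 2 · 2
0 · 0 · 0 · 1 · 1 · 3
k=8  3 · 1 · 2 · 2 · 3 · 2
1 · 2 · 3 · 2 · 0 · 2
3 · 1 · 2 · 1 · 2 · 3
3 · 0 · 1 · 2 · 2 · 3
1 · 2 · 2 · 0 · 2 · 2
0 · 0 · 0 · 1 · 1 · 3
k=9  3 · 1 · 2 · 2 · 3 · 3
1 · 2 · 3 · 2 · 0 · 2
3 · 1 · 2 · 1 · 2 · 3
3 · 0 · 1 · 2 · 2 · 3
1 · 2 · 2 · 0 · 2 · 2
0 · 0 · 0 · 1 · 1 · 3
k=10  3 · 1 · 2 · 3 · 0 · 1
1 · 2 · 3 · 2 · 1 · 3
3 · 1 · 2 · 1 · 2 · 3
3 · 0 · 1 · 2 · 2 · 3
1 · 2 · 2 · 0 · 2 · 2
0 · 0 · 0 · 1 · 1 · 3
k=11  3 · 1 · 2 · 3 · 0 · 2
1 · 2 · 3 · 2 · 1 · 3
3 · 1 · 2 · 1 · 2 · 3
3 · 0 · 1 · 2 · 2 · 3
1 · 2 · 2 · 0 · 2 · 2
0 · 0 · 0 · 1 · 1 · 3
k=12  3 · 1 · 2 · 3 · 0 · 3
1 · 2 · 3 · 2 · 1 · 3
3 · 1 · 2 · 1 · 2 · 3
3 · 0 · 1 · 2 · 2 · 3
1 · 2 · 2 · 0 · 2 · 2
0 · 0 · 0 · 1 · 1 · 3
k=13  3 · 1 · 2 · 3 · 1 · 1
1 · 2 · 3 · 2 · 2 · 1
3 · 1 · 2 · 1 · 3 · 1
3 · 0 · 1 · 2 · 3 · 0
1 · 2 · 2 · 0 · 2 · 3
0 · 0 · 0 · 1 · 1 · 3
k=14  3 · 1 · 2 · 3 · 1 · 2
1 · 2 · 3 · 2 · 2 · 1
3 · 1 · 2 · 1 · 3 · 1
3 · 0 · 1 · 2 · 3 · 0
1 · 2 · 2 · 0 · 2 · 3
0 · 0 · 0 · 1 · 1 · 3
k=15  3 · 1 · 2 · 3 · 1 · 3
1 · 2 · 3 · 2 · 2 · 1
3 · 1 · 2 · 1 · 3 · 1
3 · 0 · 1 · 2 · 3 · 0
1 · 2 · 2 · 0 · 2 · 3
0 · 0 · 0 · 1 · 1 · 3
k=16  3 · 1 · 2 · 3 · 2 · 0
1 · 2 · 3 · 2 · 2 · 2
3 · 1 · 2 · 1 · 3 · 1
3 · 0 · 1 · 2 · 3 · 0
1 · 2 · 2 · 0 · 2 · 3
0 · 0 · 0 · 1 · 1 · 3
k=17  3 · 1 · 2 · 3 · 2 · 1
1 · 2 · 3 · 2 · 2 · 2
3 · 1 · 2 · 1 · 3 · 1
3 · 0 · 1 · 2 · 3 · 0
1 · 2 · 2 · 0 · 2 · 3
0 · 0 · 0 · 1 · 1 · 3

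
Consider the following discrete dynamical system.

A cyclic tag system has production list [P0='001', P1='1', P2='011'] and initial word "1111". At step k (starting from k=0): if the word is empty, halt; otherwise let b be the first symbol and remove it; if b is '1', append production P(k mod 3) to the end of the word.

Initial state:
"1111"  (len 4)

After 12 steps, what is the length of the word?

[0] "1111"  (len 4)
[1] "111001"  (len 6)
[2] "110011"  (len 6)
[3] "10011011"  (len 8)
[4] "0011011001"  (len 10)
[5] "011011001"  (len 9)
[6] "11011001"  (len 8)
[7] "1011001001"  (len 10)
[8] "0110010011"  (len 10)
[9] "110010011"  (len 9)
[10] "10010011001"  (len 11)
[11] "00100110011"  (len 11)
[12] "0100110011"  (len 10)

10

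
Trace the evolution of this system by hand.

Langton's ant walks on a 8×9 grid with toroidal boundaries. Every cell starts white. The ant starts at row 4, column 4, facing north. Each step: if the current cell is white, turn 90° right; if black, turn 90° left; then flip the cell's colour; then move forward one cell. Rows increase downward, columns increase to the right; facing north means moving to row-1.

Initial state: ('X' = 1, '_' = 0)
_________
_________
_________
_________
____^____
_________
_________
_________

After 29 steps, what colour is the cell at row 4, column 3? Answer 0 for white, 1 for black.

gen 0: _________
_________
_________
_________
____^____
_________
_________
_________
gen 1: _________
_________
_________
_________
____X>___
_________
_________
_________
gen 2: _________
_________
_________
_________
____XX___
_____v___
_________
_________
gen 3: _________
_________
_________
_________
____XX___
____<X___
_________
_________
gen 4: _________
_________
_________
_________
____^X___
____XX___
_________
_________
gen 5: _________
_________
_________
_________
___<_X___
____XX___
_________
_________
gen 6: _________
_________
_________
___^_____
___X_X___
____XX___
_________
_________
gen 7: _________
_________
_________
___X>____
___X_X___
____XX___
_________
_________
gen 8: _________
_________
_________
___XX____
___XvX___
____XX___
_________
_________
gen 9: _________
_________
_________
___XX____
___<XX___
____XX___
_________
_________
gen 10: _________
_________
_________
___XX____
____XX___
___vXX___
_________
_________
gen 11: _________
_________
_________
___XX____
____XX___
__<XXX___
_________
_________
gen 12: _________
_________
_________
___XX____
__^_XX___
__XXXX___
_________
_________
gen 13: _________
_________
_________
___XX____
__X>XX___
__XXXX___
_________
_________
gen 14: _________
_________
_________
___XX____
__XXXX___
__XvXX___
_________
_________
gen 15: _________
_________
_________
___XX____
__XXXX___
__X_>X___
_________
_________
gen 16: _________
_________
_________
___XX____
__XX^X___
__X__X___
_________
_________
gen 17: _________
_________
_________
___XX____
__X<_X___
__X__X___
_________
_________
gen 18: _________
_________
_________
___XX____
__X__X___
__Xv_X___
_________
_________
gen 19: _________
_________
_________
___XX____
__X__X___
__<X_X___
_________
_________
gen 20: _________
_________
_________
___XX____
__X__X___
___X_X___
__v______
_________
gen 21: _________
_________
_________
___XX____
__X__X___
___X_X___
_<X______
_________
gen 22: _________
_________
_________
___XX____
__X__X___
_^_X_X___
_XX______
_________
gen 23: _________
_________
_________
___XX____
__X__X___
_X>X_X___
_XX______
_________
gen 24: _________
_________
_________
___XX____
__X__X___
_XXX_X___
_Xv______
_________
gen 25: _________
_________
_________
___XX____
__X__X___
_XXX_X___
_X_>_____
_________
gen 26: _________
_________
_________
___XX____
__X__X___
_XXX_X___
_X_X_____
___v_____
gen 27: _________
_________
_________
___XX____
__X__X___
_XXX_X___
_X_X_____
__<X_____
gen 28: _________
_________
_________
___XX____
__X__X___
_XXX_X___
_X^X_____
__XX_____
gen 29: _________
_________
_________
___XX____
__X__X___
_XXX_X___
_XX>_____
__XX_____

0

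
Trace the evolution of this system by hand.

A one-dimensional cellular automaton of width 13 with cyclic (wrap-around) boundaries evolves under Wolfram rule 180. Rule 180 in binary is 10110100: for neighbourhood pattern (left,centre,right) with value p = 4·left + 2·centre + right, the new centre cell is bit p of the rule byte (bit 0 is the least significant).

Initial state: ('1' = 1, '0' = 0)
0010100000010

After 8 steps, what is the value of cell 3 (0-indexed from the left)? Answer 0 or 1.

0

t=0: 0010100000010
t=1: 0011110000011
t=2: 1001101000000
t=3: 1100011100000
t=4: 0010001010000
t=5: 0011001111000
t=6: 0000100110100
t=7: 0000110001110
t=8: 0000001000101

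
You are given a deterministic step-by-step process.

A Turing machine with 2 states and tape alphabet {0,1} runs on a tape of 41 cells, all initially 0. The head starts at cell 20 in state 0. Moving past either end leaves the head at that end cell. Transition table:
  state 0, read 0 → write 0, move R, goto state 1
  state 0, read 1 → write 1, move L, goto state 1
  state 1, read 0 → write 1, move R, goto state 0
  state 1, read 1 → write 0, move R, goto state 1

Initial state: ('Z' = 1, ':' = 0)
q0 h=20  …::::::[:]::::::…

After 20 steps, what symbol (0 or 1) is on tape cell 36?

0

k=0  q0 h=20  …::::::[:]::::::…
k=1  q1 h=21  …::::::[:]::::::…
k=2  q0 h=22  …:::::Z[:]::::::…
k=3  q1 h=23  …::::Z:[:]::::::…
k=4  q0 h=24  …:::Z:Z[:]::::::…
k=5  q1 h=25  …::Z:Z:[:]::::::…
k=6  q0 h=26  …:Z:Z:Z[:]::::::…
k=7  q1 h=27  …Z:Z:Z:[:]::::::…
k=8  q0 h=28  …:Z:Z:Z[:]::::::…
k=9  q1 h=29  …Z:Z:Z:[:]::::::…
k=10  q0 h=30  …:Z:Z:Z[:]::::::…
k=11  q1 h=31  …Z:Z:Z:[:]::::::…
k=12  q0 h=32  …:Z:Z:Z[:]::::::…
k=13  q1 h=33  …Z:Z:Z:[:]::::::…
k=14  q0 h=34  …:Z:Z:Z[:]::::::|
k=15  q1 h=35  …Z:Z:Z:[:]:::::|
k=16  q0 h=36  …:Z:Z:Z[:]::::|
k=17  q1 h=37  …Z:Z:Z:[:]:::|
k=18  q0 h=38  …:Z:Z:Z[:]::|
k=19  q1 h=39  …Z:Z:Z:[:]:|
k=20  q0 h=40  …:Z:Z:Z[:]|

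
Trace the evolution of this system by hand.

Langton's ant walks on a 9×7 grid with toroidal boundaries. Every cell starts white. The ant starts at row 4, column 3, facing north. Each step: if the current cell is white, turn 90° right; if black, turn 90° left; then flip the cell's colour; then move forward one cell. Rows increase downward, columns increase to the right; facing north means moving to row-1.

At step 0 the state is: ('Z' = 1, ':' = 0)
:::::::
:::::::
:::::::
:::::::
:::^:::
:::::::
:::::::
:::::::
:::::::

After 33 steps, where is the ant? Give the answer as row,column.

6,2

k=0  :::::::
:::::::
:::::::
:::::::
:::^:::
:::::::
:::::::
:::::::
:::::::
k=1  :::::::
:::::::
:::::::
:::::::
:::Z>::
:::::::
:::::::
:::::::
:::::::
k=2  :::::::
:::::::
:::::::
:::::::
:::ZZ::
::::v::
:::::::
:::::::
:::::::
k=3  :::::::
:::::::
:::::::
:::::::
:::ZZ::
:::<Z::
:::::::
:::::::
:::::::
k=4  :::::::
:::::::
:::::::
:::::::
:::^Z::
:::ZZ::
:::::::
:::::::
:::::::
k=5  :::::::
:::::::
:::::::
:::::::
::<:Z::
:::ZZ::
:::::::
:::::::
:::::::
k=6  :::::::
:::::::
:::::::
::^::::
::Z:Z::
:::ZZ::
:::::::
:::::::
:::::::
k=7  :::::::
:::::::
:::::::
::Z>:::
::Z:Z::
:::ZZ::
:::::::
:::::::
:::::::
k=8  :::::::
:::::::
:::::::
::ZZ:::
::ZvZ::
:::ZZ::
:::::::
:::::::
:::::::
k=9  :::::::
:::::::
:::::::
::ZZ:::
::<ZZ::
:::ZZ::
:::::::
:::::::
:::::::
k=10  :::::::
:::::::
:::::::
::ZZ:::
:::ZZ::
::vZZ::
:::::::
:::::::
:::::::
k=11  :::::::
:::::::
:::::::
::ZZ:::
:::ZZ::
:<ZZZ::
:::::::
:::::::
:::::::
k=12  :::::::
:::::::
:::::::
::ZZ:::
:^:ZZ::
:ZZZZ::
:::::::
:::::::
:::::::
k=13  :::::::
:::::::
:::::::
::ZZ:::
:Z>ZZ::
:ZZZZ::
:::::::
:::::::
:::::::
k=14  :::::::
:::::::
:::::::
::ZZ:::
:ZZZZ::
:ZvZZ::
:::::::
:::::::
:::::::
k=15  :::::::
:::::::
:::::::
::ZZ:::
:ZZZZ::
:Z:>Z::
:::::::
:::::::
:::::::
k=16  :::::::
:::::::
:::::::
::ZZ:::
:ZZ^Z::
:Z::Z::
:::::::
:::::::
:::::::
k=17  :::::::
:::::::
:::::::
::ZZ:::
:Z<:Z::
:Z::Z::
:::::::
:::::::
:::::::
k=18  :::::::
:::::::
:::::::
::ZZ:::
:Z::Z::
:Zv:Z::
:::::::
:::::::
:::::::
k=19  :::::::
:::::::
:::::::
::ZZ:::
:Z::Z::
:<Z:Z::
:::::::
:::::::
:::::::
k=20  :::::::
:::::::
:::::::
::ZZ:::
:Z::Z::
::Z:Z::
:v:::::
:::::::
:::::::
k=21  :::::::
:::::::
:::::::
::ZZ:::
:Z::Z::
::Z:Z::
<Z:::::
:::::::
:::::::
k=22  :::::::
:::::::
:::::::
::ZZ:::
:Z::Z::
^:Z:Z::
ZZ:::::
:::::::
:::::::
k=23  :::::::
:::::::
:::::::
::ZZ:::
:Z::Z::
Z>Z:Z::
ZZ:::::
:::::::
:::::::
k=24  :::::::
:::::::
:::::::
::ZZ:::
:Z::Z::
ZZZ:Z::
Zv:::::
:::::::
:::::::
k=25  :::::::
:::::::
:::::::
::ZZ:::
:Z::Z::
ZZZ:Z::
Z:>::::
:::::::
:::::::
k=26  :::::::
:::::::
:::::::
::ZZ:::
:Z::Z::
ZZZ:Z::
Z:Z::::
::v::::
:::::::
k=27  :::::::
:::::::
:::::::
::ZZ:::
:Z::Z::
ZZZ:Z::
Z:Z::::
:<Z::::
:::::::
k=28  :::::::
:::::::
:::::::
::ZZ:::
:Z::Z::
ZZZ:Z::
Z^Z::::
:ZZ::::
:::::::
k=29  :::::::
:::::::
:::::::
::ZZ:::
:Z::Z::
ZZZ:Z::
ZZ>::::
:ZZ::::
:::::::
k=30  :::::::
:::::::
:::::::
::ZZ:::
:Z::Z::
ZZ^:Z::
ZZ:::::
:ZZ::::
:::::::
k=31  :::::::
:::::::
:::::::
::ZZ:::
:Z::Z::
Z<::Z::
ZZ:::::
:ZZ::::
:::::::
k=32  :::::::
:::::::
:::::::
::ZZ:::
:Z::Z::
Z:::Z::
Zv:::::
:ZZ::::
:::::::
k=33  :::::::
:::::::
:::::::
::ZZ:::
:Z::Z::
Z:::Z::
Z:>::::
:ZZ::::
:::::::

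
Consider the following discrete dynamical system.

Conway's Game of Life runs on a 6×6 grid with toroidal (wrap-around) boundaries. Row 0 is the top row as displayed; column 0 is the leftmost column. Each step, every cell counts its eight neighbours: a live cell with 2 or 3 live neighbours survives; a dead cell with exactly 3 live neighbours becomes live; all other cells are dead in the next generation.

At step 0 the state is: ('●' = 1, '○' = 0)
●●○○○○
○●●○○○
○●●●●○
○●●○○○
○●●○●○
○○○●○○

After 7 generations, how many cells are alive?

gen 0: ●●○○○○
○●●○○○
○●●●●○
○●●○○○
○●●○●○
○○○●○○
gen 1: ●●○○○○
○○○○○○
●○○○○○
●○○○●○
○●○○○○
●○○●○○
gen 2: ●●○○○○
●●○○○○
○○○○○●
●●○○○●
●●○○○●
●○●○○○
gen 3: ○○●○○●
○●○○○●
○○○○○●
○●○○●○
○○●○○○
○○●○○○
gen 4: ●●●○○○
○○○○●●
○○○○●●
○○○○○○
○●●●○○
○●●●○○
gen 5: ●○○○●●
○●○●●○
○○○○●●
○○●●●○
○●○●○○
○○○○○○
gen 6: ●○○●●●
○○○●○○
○○○○○●
○○●○○●
○○○●●○
●○○○●●
gen 7: ●○○●○○
●○○●○○
○○○○●○
○○○●○●
●○○●○○
●○○○○○

10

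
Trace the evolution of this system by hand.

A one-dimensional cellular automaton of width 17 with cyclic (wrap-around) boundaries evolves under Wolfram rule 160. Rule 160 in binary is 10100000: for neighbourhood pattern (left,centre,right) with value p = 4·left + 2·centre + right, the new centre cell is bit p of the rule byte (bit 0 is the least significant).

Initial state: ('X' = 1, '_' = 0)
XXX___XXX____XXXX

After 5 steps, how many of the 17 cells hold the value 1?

[0] XXX___XXX____XXXX
[1] XX_____X______XXX
[2] X______________XX
[3] ________________X
[4] _________________
[5] _________________

0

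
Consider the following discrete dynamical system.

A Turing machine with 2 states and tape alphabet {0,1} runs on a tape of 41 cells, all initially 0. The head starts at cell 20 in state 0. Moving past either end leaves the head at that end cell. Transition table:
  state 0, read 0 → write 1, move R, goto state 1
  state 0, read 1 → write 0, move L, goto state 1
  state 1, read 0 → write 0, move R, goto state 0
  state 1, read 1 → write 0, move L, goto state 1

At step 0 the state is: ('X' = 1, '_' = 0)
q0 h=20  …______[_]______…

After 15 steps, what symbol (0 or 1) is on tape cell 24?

0) q0 h=20  …______[_]______…
1) q1 h=21  …_____X[_]______…
2) q0 h=22  …____X_[_]______…
3) q1 h=23  …___X_X[_]______…
4) q0 h=24  …__X_X_[_]______…
5) q1 h=25  …_X_X_X[_]______…
6) q0 h=26  …X_X_X_[_]______…
7) q1 h=27  …_X_X_X[_]______…
8) q0 h=28  …X_X_X_[_]______…
9) q1 h=29  …_X_X_X[_]______…
10) q0 h=30  …X_X_X_[_]______…
11) q1 h=31  …_X_X_X[_]______…
12) q0 h=32  …X_X_X_[_]______…
13) q1 h=33  …_X_X_X[_]______…
14) q0 h=34  …X_X_X_[_]______|
15) q1 h=35  …_X_X_X[_]_____|

1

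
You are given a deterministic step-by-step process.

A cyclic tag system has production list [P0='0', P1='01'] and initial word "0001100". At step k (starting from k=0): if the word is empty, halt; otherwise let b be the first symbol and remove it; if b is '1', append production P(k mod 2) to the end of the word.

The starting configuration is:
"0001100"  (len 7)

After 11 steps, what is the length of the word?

0

0) "0001100"  (len 7)
1) "001100"  (len 6)
2) "01100"  (len 5)
3) "1100"  (len 4)
4) "10001"  (len 5)
5) "00010"  (len 5)
6) "0010"  (len 4)
7) "010"  (len 3)
8) "10"  (len 2)
9) "00"  (len 2)
10) "0"  (len 1)
11) (halted — word empty)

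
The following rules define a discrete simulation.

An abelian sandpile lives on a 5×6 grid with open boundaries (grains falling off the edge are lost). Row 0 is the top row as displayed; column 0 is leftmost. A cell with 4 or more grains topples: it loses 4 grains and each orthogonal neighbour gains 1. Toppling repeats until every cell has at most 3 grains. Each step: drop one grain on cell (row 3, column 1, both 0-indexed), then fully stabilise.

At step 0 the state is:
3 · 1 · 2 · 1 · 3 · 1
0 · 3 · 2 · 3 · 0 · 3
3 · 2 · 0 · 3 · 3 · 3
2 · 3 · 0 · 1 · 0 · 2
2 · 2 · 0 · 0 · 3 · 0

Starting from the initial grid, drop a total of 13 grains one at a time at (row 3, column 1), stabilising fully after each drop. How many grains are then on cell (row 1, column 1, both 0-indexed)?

1

0) 3 · 1 · 2 · 1 · 3 · 1
0 · 3 · 2 · 3 · 0 · 3
3 · 2 · 0 · 3 · 3 · 3
2 · 3 · 0 · 1 · 0 · 2
2 · 2 · 0 · 0 · 3 · 0
1) 3 · 1 · 2 · 1 · 3 · 1
0 · 3 · 2 · 3 · 0 · 3
3 · 3 · 0 · 3 · 3 · 3
3 · 0 · 1 · 1 · 0 · 2
2 · 3 · 0 · 0 · 3 · 0
2) 3 · 1 · 2 · 1 · 3 · 1
0 · 3 · 2 · 3 · 0 · 3
3 · 3 · 0 · 3 · 3 · 3
3 · 1 · 1 · 1 · 0 · 2
2 · 3 · 0 · 0 · 3 · 0
3) 3 · 1 · 2 · 1 · 3 · 1
0 · 3 · 2 · 3 · 0 · 3
3 · 3 · 0 · 3 · 3 · 3
3 · 2 · 1 · 1 · 0 · 2
2 · 3 · 0 · 0 · 3 · 0
4) 3 · 1 · 2 · 1 · 3 · 1
0 · 3 · 2 · 3 · 0 · 3
3 · 3 · 0 · 3 · 3 · 3
3 · 3 · 1 · 1 · 0 · 2
2 · 3 · 0 · 0 · 3 · 0
5) 3 · 2 · 2 · 1 · 3 · 1
2 · 0 · 3 · 3 · 0 · 3
1 · 2 · 1 · 3 · 3 · 3
2 · 3 · 2 · 1 · 0 · 2
0 · 1 · 1 · 0 · 3 · 0
6) 3 · 2 · 2 · 1 · 3 · 1
2 · 0 · 3 · 3 · 0 · 3
1 · 3 · 1 · 3 · 3 · 3
3 · 0 · 3 · 1 · 0 · 2
0 · 2 · 1 · 0 · 3 · 0
7) 3 · 2 · 2 · 1 · 3 · 1
2 · 0 · 3 · 3 · 0 · 3
1 · 3 · 1 · 3 · 3 · 3
3 · 1 · 3 · 1 · 0 · 2
0 · 2 · 1 · 0 · 3 · 0
8) 3 · 2 · 2 · 1 · 3 · 1
2 · 0 · 3 · 3 · 0 · 3
1 · 3 · 1 · 3 · 3 · 3
3 · 2 · 3 · 1 · 0 · 2
0 · 2 · 1 · 0 · 3 · 0
9) 3 · 2 · 2 · 1 · 3 · 1
2 · 0 · 3 · 3 · 0 · 3
1 · 3 · 1 · 3 · 3 · 3
3 · 3 · 3 · 1 · 0 · 2
0 · 2 · 1 · 0 · 3 · 0
10) 3 · 2 · 2 · 1 · 3 · 1
2 · 1 · 3 · 3 · 0 · 3
3 · 0 · 3 · 3 · 3 · 3
0 · 3 · 0 · 2 · 0 · 2
1 · 3 · 2 · 0 · 3 · 0
11) 3 · 2 · 2 · 1 · 3 · 1
2 · 1 · 3 · 3 · 0 · 3
3 · 1 · 3 · 3 · 3 · 3
1 · 1 · 1 · 2 · 0 · 2
2 · 0 · 3 · 0 · 3 · 0
12) 3 · 2 · 2 · 1 · 3 · 1
2 · 1 · 3 · 3 · 0 · 3
3 · 1 · 3 · 3 · 3 · 3
1 · 2 · 1 · 2 · 0 · 2
2 · 0 · 3 · 0 · 3 · 0
13) 3 · 2 · 2 · 1 · 3 · 1
2 · 1 · 3 · 3 · 0 · 3
3 · 1 · 3 · 3 · 3 · 3
1 · 3 · 1 · 2 · 0 · 2
2 · 0 · 3 · 0 · 3 · 0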